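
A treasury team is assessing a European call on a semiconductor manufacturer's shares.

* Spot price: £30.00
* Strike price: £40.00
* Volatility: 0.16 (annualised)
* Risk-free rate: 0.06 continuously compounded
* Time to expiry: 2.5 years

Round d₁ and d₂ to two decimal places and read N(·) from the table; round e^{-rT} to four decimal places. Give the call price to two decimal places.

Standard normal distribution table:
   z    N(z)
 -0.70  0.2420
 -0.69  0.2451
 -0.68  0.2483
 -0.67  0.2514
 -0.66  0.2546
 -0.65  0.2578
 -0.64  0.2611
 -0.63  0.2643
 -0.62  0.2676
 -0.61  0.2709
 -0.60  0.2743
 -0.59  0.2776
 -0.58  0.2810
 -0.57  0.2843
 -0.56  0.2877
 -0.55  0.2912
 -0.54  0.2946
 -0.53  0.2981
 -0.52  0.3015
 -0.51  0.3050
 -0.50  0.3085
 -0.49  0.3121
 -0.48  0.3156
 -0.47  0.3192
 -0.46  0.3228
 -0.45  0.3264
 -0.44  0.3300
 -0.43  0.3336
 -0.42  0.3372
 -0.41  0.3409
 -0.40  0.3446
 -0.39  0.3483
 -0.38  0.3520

σ√T = 0.16 × 1.5811 = 0.2530
d₁ = [ln(30/40) + (0.06 + ½·0.16²)·2.5] / (σ√T) = (-0.2877 + 0.1820) / 0.2530 = -0.4177 ≈ -0.42
d₂ = -0.4177 − 0.2530 = -0.6707 ≈ -0.67
e^(−rT) = e^(−0.06·2.5) = 0.8607
N(d₁) = N(-0.42) = 0.3372;  N(d₂) = N(-0.67) = 0.2514
C = 30·0.3372 − 40·0.8607·0.2514 = 10.1160 − 8.6552 = 1.4608

£1.46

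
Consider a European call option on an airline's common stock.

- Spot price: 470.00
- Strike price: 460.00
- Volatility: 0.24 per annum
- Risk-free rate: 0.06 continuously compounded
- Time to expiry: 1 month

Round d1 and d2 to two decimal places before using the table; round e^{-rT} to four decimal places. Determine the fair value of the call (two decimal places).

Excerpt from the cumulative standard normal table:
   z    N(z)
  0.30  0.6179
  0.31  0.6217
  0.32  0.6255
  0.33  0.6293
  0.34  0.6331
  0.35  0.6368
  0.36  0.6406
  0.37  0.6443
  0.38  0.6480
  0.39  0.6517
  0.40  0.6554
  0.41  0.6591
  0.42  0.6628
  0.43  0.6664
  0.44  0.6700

20.05

σ√T = 0.24 × 0.2887 = 0.0693
d₁ = [ln(470/460) + (0.06 + ½·0.24²)·0.08333] / (σ√T) = (0.0215 + 0.0074) / 0.0693 = 0.4172 ≈ 0.42
d₂ = 0.4172 − 0.0693 = 0.3479 ≈ 0.35
exp(−rT) = exp(−0.06·0.08333) = 0.9950
C = 470·N(0.42) − 460·0.9950·N(0.35) = 470·0.6628 − 460·0.9950·0.6368 = 311.5160 − 291.4634 = 20.0526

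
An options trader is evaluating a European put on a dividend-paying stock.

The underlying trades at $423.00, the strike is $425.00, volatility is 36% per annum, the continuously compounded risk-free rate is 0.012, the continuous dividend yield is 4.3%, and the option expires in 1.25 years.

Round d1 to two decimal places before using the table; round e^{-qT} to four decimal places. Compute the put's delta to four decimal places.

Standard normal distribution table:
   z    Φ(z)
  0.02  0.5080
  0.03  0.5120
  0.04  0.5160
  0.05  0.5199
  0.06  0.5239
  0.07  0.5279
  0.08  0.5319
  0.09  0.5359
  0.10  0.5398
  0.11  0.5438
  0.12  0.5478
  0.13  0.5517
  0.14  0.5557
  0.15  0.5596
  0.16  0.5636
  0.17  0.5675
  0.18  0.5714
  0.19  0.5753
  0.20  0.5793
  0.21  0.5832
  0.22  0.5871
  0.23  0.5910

-0.4398

σ√T = 0.36 × 1.1180 = 0.4025
d₁ = [ln(423/425) + (0.012 − 0.043 + ½·0.36²)·1.25] / (σ√T) = (-0.0047 + 0.0422) / 0.4025 = 0.0933 ⇒ 0.09
N(d₁) = N(0.09) = 0.5359
Δ_put = exp(−qT)·(N(d₁) − 1) = 0.9477·(0.5359 − 1) = -0.4398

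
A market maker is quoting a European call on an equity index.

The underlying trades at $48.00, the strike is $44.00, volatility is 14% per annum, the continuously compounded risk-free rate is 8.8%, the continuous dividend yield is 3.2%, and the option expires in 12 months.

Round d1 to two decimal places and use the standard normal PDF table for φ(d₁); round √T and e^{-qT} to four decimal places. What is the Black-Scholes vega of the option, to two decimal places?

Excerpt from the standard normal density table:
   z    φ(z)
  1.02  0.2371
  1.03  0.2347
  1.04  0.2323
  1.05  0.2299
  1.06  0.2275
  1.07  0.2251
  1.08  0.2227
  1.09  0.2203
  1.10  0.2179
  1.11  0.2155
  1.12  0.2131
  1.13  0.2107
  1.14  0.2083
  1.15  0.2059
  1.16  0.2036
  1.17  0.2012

10.24

σ√T = 0.14·√1 = 0.1400
d₁ = [ln(48/44) + (0.088 − 0.032 + 0.14²/2)·1] / 0.1400 = [0.0870 + 0.0658] / 0.1400 = 1.0915 ⇒ 1.09
√T = √1 = 1.0000
φ(d₁) = φ(1.09) = 0.2203
e^(−qT) = e^(−0.032·1) = 0.9685
vega = S·e^(−qT)·φ(d₁)·√T = 48·0.9685·0.2203·1.0000 = 10.2413
(Vega is the same for a European call and put with the same parameters.)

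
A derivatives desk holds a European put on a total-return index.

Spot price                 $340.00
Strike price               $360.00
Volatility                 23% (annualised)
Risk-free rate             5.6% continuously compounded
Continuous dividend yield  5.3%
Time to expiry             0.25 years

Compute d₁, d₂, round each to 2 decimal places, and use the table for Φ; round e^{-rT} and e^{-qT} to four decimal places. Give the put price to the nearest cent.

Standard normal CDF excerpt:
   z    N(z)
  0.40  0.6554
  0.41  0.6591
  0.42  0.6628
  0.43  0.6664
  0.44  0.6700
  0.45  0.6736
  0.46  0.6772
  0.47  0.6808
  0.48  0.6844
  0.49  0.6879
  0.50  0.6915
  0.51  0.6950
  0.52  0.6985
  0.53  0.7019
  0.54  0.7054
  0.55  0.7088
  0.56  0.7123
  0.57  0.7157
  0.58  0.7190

$28.04

T = 0.25;  σ√T = 0.1150
d₁ = [ln(340/360) + (0.056 − 0.053 + 0.23²/2)·0.25] / 0.1150 = [-0.0572 + 0.0074] / 0.1150 = -0.4330 → -0.43
d₂ = d₁ − σ√T = -0.4330 − 0.1150 = -0.5480 → -0.55
e^(−qT) = e^(−0.053·0.25) = 0.9868;  e^(−rT) = e^(−0.056·0.25) = 0.9861
N(−d₂) = N(0.55) = 0.7088;  N(−d₁) = N(0.43) = 0.6664
P = 360·0.9861·0.7088 − 340·0.9868·0.6664 = 251.6212 − 223.5852 = 28.0360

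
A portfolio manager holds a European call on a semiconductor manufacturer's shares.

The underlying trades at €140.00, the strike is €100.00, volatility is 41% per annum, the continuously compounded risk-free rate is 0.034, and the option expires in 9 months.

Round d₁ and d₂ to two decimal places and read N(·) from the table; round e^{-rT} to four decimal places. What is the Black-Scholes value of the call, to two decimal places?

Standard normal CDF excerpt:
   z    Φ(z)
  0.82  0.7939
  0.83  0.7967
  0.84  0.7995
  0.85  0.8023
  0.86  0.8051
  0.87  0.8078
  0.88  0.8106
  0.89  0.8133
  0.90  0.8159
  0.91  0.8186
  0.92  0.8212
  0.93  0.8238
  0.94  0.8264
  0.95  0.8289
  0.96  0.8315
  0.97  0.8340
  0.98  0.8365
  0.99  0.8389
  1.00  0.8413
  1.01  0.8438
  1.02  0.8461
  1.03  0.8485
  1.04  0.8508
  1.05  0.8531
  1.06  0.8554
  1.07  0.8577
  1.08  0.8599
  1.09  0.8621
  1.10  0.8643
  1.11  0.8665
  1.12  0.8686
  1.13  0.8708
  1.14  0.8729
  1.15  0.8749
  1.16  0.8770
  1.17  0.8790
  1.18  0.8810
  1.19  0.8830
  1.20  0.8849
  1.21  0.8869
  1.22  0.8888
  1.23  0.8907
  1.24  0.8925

€45.95

σ√T = 0.41·√0.75 = 0.3551
d₁ = [ln(140/100) + (0.034 + 0.41²/2)·0.75] / 0.3551 = [0.3365 + 0.0885] / 0.3551 = 1.1970 → 1.20
d₂ = d₁ − σ√T = 1.1970 − 0.3551 = 0.8419 → 0.84
exp(−rT) = exp(−0.034·0.75) = 0.9748
N(d₁) = N(1.20) = 0.8849;  N(d₂) = N(0.84) = 0.7995
C = 140·0.8849 − 100·0.9748·0.7995 = 123.8860 − 77.9353 = 45.9507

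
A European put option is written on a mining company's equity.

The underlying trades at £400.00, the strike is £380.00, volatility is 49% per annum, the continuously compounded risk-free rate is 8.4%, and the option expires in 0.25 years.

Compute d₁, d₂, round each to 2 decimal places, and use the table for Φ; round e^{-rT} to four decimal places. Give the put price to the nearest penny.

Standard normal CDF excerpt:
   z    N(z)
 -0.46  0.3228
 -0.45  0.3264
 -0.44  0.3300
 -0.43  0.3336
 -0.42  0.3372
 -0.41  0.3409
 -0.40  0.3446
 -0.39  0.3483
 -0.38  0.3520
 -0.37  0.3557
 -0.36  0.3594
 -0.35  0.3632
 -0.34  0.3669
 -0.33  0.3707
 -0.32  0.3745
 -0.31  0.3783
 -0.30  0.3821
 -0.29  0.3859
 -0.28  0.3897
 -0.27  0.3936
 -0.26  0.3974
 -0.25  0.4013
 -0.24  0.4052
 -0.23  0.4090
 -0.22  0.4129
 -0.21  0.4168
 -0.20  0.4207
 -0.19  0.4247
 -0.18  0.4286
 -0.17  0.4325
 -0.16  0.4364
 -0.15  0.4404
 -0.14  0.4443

σ√T = 0.49 × 0.5000 = 0.2450
d₁ = [ln(400/380) + (0.084 + 0.49²/2)·0.25] / 0.2450 = [0.0513 + 0.0510] / 0.2450 = 0.4176 which rounds to 0.42
d₂ = d₁ − σ√T = 0.4176 − 0.2450 = 0.1726 which rounds to 0.17
e^(−rT) = e^(−0.084·0.25) = 0.9792
N(−d₂) = N(-0.17) = 0.4325;  N(−d₁) = N(-0.42) = 0.3372
P = 380·0.9792·0.4325 − 400·0.3372 = 160.9315 − 134.8800 = 26.0515

£26.05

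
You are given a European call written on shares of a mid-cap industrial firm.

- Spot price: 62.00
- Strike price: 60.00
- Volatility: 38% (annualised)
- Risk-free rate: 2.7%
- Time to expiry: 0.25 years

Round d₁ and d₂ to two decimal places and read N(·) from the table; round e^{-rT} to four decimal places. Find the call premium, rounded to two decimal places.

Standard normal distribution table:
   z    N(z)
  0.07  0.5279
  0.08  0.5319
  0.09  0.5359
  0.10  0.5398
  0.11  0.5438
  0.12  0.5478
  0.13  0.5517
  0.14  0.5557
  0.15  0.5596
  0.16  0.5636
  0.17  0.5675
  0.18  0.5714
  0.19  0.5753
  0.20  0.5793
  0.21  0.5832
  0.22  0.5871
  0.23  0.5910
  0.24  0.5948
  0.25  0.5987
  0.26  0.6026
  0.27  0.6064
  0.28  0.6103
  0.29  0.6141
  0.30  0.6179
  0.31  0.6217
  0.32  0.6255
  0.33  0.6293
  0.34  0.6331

5.90

σ√T = 0.38·√0.25 = 0.1900
d₁ = [ln(62/60) + (0.027 + 0.38²/2)·0.25] / 0.1900 = [0.0328 + 0.0248] / 0.1900 = 0.3031 → 0.30
d₂ = d₁ − σ√T = 0.3031 − 0.1900 = 0.1131 → 0.11
e^(−rT) = e^(−0.027·0.25) = 0.9933
C = 62·N(0.30) − 60·0.9933·N(0.11) = 62·0.6179 − 60·0.9933·0.5438 = 38.3098 − 32.4094 = 5.9004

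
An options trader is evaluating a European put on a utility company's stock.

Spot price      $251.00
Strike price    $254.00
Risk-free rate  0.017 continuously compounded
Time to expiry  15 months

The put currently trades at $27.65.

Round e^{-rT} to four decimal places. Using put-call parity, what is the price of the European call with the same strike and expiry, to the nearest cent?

$29.98

e^(−rT) = e^(−0.017·1.25) = 0.9790
Put-call parity: C − P = S − K·e^(−rT) = 251 − 254·0.9790 = 251 − 248.6660 = 2.3340
C = P + (C − P) = 27.65 + (2.3340) = 29.9840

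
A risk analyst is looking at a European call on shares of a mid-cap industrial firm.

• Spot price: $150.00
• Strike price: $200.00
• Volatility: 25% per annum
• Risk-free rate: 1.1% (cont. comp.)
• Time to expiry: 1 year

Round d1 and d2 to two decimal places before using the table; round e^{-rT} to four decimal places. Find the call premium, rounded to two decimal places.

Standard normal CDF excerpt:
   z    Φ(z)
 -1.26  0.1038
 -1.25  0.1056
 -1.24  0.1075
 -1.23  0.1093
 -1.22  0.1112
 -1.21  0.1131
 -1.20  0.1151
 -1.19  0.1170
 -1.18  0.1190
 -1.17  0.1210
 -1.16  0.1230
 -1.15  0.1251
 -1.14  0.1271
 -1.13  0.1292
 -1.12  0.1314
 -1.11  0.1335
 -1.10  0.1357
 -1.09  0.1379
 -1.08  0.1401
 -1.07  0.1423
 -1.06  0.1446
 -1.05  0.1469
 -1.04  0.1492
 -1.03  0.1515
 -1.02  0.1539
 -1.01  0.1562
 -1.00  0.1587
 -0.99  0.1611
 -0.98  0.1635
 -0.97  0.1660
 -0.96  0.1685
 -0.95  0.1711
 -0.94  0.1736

$2.90

σ√T = 0.25·√1 = 0.2500
ln(S/K) + (r + σ²/2)T = ln(150/200) + (0.011 + 0.25²/2)·1 = -0.2877 + 0.0422 = -0.2454
d₁ = -0.2454 / 0.2500 = -0.9817 ≈ -0.98
d₂ = d₁ − σ√T = -0.9817 − 0.2500 = -1.2317 ≈ -1.23
e^(−rT) = e^(−0.011·1) = 0.9891
C = 150·N(-0.98) − 200·0.9891·N(-1.23) = 150·0.1635 − 200·0.9891·0.1093 = 24.5250 − 21.6217 = 2.9033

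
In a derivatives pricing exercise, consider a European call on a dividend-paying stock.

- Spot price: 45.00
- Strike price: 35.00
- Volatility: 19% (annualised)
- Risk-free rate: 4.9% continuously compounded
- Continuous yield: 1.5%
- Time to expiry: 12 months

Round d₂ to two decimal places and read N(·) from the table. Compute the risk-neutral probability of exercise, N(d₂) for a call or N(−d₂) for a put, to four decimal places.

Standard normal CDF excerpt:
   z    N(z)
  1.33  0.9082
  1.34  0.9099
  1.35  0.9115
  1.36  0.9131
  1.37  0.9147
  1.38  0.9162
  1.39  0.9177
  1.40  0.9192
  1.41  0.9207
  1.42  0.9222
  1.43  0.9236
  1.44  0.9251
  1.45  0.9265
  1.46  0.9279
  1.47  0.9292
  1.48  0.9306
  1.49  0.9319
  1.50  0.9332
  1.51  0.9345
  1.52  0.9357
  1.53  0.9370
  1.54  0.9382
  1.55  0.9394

0.9207

T = 1;  σ√T = 0.1900
d₁ = [ln(45/35) + (0.049 − 0.015 + 0.19²/2)·1] / 0.1900 = [0.2513 + 0.0520] / 0.1900 = 1.5967 ⇒ 1.60
d₂ = d₁ − σ√T = 1.5967 − 0.1900 = 1.4067 ⇒ 1.41
Pr(exercise) under Q = N(d₂) = 0.9207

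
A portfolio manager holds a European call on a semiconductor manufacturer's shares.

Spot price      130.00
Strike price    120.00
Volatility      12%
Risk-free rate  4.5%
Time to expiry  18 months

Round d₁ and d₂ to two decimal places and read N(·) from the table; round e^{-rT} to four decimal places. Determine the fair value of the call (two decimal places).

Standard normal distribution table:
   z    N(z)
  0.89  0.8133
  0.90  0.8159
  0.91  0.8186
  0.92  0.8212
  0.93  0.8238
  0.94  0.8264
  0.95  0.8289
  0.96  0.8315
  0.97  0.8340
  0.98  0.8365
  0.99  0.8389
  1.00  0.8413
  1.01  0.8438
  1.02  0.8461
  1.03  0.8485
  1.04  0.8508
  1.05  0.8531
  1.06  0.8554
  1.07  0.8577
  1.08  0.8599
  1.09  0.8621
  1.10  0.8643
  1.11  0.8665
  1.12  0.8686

19.39

σ√T = 0.12 × 1.2247 = 0.1470
d₁ = [ln(130/120) + (0.045 + 0.12²/2)·1.5] / 0.1470 = [0.0800 + 0.0783] / 0.1470 = 1.0774 → 1.08
d₂ = d₁ − σ√T = 1.0774 − 0.1470 = 0.9304 → 0.93
e^(−rT) = e^(−0.045·1.5) = 0.9347
N(d₁) = N(1.08) = 0.8599;  N(d₂) = N(0.93) = 0.8238
C = 130·0.8599 − 120·0.9347·0.8238 = 111.7870 − 92.4007 = 19.3863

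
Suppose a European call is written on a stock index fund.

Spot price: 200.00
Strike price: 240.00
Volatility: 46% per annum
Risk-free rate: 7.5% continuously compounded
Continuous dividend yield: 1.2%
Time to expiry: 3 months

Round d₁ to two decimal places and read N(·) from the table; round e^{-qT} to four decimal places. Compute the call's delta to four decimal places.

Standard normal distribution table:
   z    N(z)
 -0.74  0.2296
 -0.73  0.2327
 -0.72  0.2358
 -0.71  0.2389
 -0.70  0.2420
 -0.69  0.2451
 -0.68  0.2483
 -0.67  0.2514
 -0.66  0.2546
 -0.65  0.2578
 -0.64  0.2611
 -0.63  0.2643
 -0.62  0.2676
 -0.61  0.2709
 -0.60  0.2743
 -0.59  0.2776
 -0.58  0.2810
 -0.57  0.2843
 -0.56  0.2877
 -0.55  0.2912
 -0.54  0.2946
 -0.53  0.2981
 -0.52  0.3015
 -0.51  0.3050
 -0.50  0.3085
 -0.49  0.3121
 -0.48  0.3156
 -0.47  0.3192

σ√T = 0.46·√0.25 = 0.2300
d₁ = [ln(200/240) + (0.075 − 0.012 + 0.46²/2)·0.25] / 0.2300 = [-0.1823 + 0.0422] / 0.2300 = -0.6092 which rounds to -0.61
N(d₁) = N(-0.61) = 0.2709
Δ_call = exp(−qT)·N(d₁) = 0.9970·0.2709 = 0.2701

0.2701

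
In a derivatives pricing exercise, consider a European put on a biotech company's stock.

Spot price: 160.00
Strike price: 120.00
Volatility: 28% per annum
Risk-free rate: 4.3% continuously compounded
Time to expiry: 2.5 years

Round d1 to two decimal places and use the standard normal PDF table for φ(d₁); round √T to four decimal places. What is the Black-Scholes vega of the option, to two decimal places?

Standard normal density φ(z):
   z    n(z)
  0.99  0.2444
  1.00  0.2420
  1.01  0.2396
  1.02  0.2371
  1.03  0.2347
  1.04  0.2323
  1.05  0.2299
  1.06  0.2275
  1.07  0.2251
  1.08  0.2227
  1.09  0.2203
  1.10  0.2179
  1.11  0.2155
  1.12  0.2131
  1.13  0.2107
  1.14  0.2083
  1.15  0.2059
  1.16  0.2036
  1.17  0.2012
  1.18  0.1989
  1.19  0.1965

T = 2.5;  σ√T = 0.4427
d₁ = [ln(160/120) + (0.043 + 0.28²/2)·2.5] / 0.4427 = [0.2877 + 0.2055] / 0.4427 = 1.1140 → 1.11
√T = √2.5 = 1.5811
φ(d₁) = φ(1.11) = 0.2155
vega = S·φ(d₁)·√T = 160·0.2155·1.5811 = 54.5163

54.52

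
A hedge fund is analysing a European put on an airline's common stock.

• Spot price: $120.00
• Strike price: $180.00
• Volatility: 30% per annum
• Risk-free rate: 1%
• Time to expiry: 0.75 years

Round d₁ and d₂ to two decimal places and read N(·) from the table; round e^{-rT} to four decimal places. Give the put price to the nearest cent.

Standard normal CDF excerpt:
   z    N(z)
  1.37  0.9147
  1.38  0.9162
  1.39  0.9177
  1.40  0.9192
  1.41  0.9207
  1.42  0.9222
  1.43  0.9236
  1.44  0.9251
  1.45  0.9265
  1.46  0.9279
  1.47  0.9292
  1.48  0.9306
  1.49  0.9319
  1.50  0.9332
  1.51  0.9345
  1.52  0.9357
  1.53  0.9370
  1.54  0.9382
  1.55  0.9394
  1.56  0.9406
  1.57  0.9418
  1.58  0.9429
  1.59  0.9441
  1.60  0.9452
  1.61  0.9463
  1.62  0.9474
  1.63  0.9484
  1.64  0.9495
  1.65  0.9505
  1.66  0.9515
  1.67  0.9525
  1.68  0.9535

$59.68

T = 0.75;  σ√T = 0.2598
d₁ = [ln(120/180) + (0.01 + 0.3²/2)·0.75] / 0.2598 = [-0.4055 + 0.0413] / 0.2598 = -1.4019 ⇒ -1.40
d₂ = d₁ − σ√T = -1.4019 − 0.2598 = -1.6617 ⇒ -1.66
exp(−rT) = exp(−0.01·0.75) = 0.9925
N(−d₂) = N(1.66) = 0.9515;  N(−d₁) = N(1.40) = 0.9192
P = 180·0.9925·0.9515 − 120·0.9192 = 169.9855 − 110.3040 = 59.6815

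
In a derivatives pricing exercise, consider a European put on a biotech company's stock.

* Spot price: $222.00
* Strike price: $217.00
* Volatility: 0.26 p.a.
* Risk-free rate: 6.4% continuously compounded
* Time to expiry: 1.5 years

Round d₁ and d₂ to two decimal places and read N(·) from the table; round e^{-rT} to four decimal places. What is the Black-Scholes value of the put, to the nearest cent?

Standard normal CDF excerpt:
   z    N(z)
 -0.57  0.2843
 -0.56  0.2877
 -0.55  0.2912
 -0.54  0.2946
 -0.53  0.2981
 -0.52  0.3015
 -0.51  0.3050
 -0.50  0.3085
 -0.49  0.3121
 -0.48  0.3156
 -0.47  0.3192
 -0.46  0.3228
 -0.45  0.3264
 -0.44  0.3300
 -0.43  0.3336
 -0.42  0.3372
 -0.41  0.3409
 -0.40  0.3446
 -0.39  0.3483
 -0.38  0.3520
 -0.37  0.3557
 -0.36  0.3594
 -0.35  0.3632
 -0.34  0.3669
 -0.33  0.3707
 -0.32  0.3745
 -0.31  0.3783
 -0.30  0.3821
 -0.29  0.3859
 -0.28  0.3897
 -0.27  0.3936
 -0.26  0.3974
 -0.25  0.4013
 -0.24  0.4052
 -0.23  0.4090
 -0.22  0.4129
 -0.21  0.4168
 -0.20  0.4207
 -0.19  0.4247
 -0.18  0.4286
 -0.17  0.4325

$15.99

T = 1.5;  σ√T = 0.3184
d₁ = [ln(222/217) + (0.064 + 0.26²/2)·1.5] / 0.3184 = [0.0228 + 0.1467] / 0.3184 = 0.5322 ⇒ 0.53
d₂ = d₁ − σ√T = 0.5322 − 0.3184 = 0.2138 ⇒ 0.21
e^(−rT) = e^(−0.064·1.5) = 0.9085
N(−d₂) = N(-0.21) = 0.4168;  N(−d₁) = N(-0.53) = 0.2981
P = 217·0.9085·0.4168 − 222·0.2981 = 82.1698 − 66.1782 = 15.9916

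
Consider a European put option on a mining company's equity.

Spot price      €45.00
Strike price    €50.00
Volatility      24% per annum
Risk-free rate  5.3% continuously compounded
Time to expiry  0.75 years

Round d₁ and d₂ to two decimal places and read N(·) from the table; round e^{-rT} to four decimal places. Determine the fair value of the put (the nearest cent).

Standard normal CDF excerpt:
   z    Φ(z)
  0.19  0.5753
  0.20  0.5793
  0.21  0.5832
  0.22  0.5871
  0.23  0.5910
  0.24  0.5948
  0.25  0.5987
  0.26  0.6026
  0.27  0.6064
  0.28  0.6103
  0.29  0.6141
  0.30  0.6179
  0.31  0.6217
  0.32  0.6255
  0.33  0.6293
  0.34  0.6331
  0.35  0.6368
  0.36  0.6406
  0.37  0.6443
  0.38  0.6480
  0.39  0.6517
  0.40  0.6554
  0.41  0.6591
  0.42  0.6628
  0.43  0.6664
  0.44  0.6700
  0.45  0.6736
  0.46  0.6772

σ√T = 0.24 × 0.8660 = 0.2078
d₁ = [ln(45/50) + (0.053 + 0.24²/2)·0.75] / 0.2078 = [-0.1054 + 0.0614] / 0.2078 = -0.2117 ⇒ -0.21
d₂ = d₁ − σ√T = -0.2117 − 0.2078 = -0.4196 ⇒ -0.42
exp(−rT) = exp(−0.053·0.75) = 0.9610
P = 50·0.9610·N(0.42) − 45·N(0.21) = 50·0.9610·0.6628 − 45·0.5832 = 31.8475 − 26.2440 = 5.6035

€5.60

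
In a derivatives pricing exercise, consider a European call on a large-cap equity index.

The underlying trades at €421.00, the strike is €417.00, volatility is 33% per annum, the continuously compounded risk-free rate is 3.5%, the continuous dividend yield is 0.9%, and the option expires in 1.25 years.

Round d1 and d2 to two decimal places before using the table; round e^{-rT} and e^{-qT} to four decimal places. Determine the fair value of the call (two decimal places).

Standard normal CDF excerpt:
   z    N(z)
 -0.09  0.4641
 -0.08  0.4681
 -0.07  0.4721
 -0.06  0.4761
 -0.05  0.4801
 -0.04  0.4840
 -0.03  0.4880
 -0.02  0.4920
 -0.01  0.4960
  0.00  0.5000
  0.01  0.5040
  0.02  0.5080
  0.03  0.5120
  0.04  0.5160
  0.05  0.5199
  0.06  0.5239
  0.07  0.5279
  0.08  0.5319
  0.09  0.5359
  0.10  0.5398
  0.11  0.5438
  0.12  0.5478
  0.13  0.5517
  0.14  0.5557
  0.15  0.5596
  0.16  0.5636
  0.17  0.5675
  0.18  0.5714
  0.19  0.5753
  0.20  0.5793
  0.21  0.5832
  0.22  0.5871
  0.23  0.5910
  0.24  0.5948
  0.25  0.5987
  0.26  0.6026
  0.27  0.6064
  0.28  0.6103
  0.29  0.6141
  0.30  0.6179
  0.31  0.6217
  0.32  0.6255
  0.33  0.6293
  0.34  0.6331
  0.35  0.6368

€68.78

σ√T = 0.33 × 1.1180 = 0.3690
d₁ = [ln(421/417) + (0.035 − 0.009 + 0.33²/2)·1.25] / 0.3690 = [0.0095 + 0.1006] / 0.3690 = 0.2984 → 0.30
d₂ = d₁ − σ√T = 0.2984 − 0.3690 = -0.0705 → -0.07
exp(−qT) = exp(−0.009·1.25) = 0.9888;  exp(−rT) = exp(−0.035·1.25) = 0.9572
N(d₁) = N(0.30) = 0.6179;  N(d₂) = N(-0.07) = 0.4721
C = 421·0.9888·0.6179 − 417·0.9572·0.4721 = 257.2224 − 188.4398 = 68.7825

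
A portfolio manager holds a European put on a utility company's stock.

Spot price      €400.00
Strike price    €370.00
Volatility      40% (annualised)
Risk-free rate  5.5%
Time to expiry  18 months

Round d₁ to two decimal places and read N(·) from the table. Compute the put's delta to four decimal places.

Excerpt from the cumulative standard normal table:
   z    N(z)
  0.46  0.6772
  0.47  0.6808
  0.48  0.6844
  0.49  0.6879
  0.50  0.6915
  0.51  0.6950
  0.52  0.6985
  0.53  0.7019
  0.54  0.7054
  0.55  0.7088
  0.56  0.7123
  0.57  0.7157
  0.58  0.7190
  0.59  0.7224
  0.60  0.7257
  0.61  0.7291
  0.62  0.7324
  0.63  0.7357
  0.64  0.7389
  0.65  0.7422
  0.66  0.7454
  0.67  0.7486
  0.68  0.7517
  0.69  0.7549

σ√T = 0.4 × 1.2247 = 0.4899
d₁ = [ln(400/370) + (0.055 + 0.4²/2)·1.5] / 0.4899 = [0.0780 + 0.2025] / 0.4899 = 0.5725 ⇒ 0.57
N(d₁) = N(0.57) = 0.7157
Δ_put = N(d₁) − 1 = 0.7157 − 1 = -0.2843

-0.2843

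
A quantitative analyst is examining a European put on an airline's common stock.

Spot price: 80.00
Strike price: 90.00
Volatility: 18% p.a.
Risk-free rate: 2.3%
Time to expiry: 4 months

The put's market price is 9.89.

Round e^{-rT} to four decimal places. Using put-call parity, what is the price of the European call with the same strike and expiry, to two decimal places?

0.57

e^(−rT) = e^(−0.023·0.3333) = 0.9924
Put-call parity: C − P = S − K·e^(−rT) = 80 − 90·0.9924 = 80 − 89.3160 = -9.3160
C = P + (C − P) = 9.89 + (-9.3160) = 0.5740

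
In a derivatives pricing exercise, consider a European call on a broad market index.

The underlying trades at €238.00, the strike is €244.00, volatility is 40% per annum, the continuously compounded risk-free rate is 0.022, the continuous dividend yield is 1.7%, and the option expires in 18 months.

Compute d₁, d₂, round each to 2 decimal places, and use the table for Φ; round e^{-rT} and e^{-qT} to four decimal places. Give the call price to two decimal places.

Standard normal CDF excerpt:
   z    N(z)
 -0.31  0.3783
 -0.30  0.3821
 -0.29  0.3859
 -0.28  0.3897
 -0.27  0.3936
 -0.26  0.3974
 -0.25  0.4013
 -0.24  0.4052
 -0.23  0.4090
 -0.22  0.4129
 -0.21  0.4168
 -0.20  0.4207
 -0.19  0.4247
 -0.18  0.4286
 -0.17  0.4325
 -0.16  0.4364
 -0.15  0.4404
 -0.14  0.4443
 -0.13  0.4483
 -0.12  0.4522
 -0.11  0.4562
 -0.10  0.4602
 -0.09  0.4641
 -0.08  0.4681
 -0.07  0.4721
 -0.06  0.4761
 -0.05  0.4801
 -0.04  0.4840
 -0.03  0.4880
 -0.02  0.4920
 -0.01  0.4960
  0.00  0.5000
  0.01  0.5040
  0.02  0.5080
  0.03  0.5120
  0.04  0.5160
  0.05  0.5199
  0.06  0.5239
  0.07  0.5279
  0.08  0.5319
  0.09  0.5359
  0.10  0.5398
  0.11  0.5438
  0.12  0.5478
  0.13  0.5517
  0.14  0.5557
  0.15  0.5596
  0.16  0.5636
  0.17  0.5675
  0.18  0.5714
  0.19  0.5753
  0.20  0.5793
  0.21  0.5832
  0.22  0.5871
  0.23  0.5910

€43.31

σ√T = 0.4·√1.5 = 0.4899
d₁ = [ln(238/244) + (0.022 − 0.017 + 0.4²/2)·1.5] / 0.4899 = [-0.0249 + 0.1275] / 0.4899 = 0.2094 → 0.21
d₂ = d₁ − σ√T = 0.2094 − 0.4899 = -0.2805 → -0.28
exp(−qT) = exp(−0.017·1.5) = 0.9748;  exp(−rT) = exp(−0.022·1.5) = 0.9675
C = 238·0.9748·N(0.21) − 244·0.9675·N(-0.28) = 238·0.9748·0.5832 − 244·0.9675·0.3897 = 135.3038 − 91.9965 = 43.3073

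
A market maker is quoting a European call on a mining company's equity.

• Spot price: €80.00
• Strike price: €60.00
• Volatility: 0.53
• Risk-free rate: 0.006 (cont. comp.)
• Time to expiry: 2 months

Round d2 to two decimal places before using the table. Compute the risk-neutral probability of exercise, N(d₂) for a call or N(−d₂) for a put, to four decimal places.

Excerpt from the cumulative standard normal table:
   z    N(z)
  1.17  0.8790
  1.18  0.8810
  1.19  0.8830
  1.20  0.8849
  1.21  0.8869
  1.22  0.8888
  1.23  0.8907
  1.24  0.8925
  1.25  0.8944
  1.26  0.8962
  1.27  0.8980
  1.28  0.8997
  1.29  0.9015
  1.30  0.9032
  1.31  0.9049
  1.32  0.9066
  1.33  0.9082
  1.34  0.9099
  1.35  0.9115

σ√T = 0.53·√0.1667 = 0.2164
d₁ = [ln(80/60) + (0.006 + 0.53²/2)·0.1667] / 0.2164 = [0.2877 + 0.0244] / 0.2164 = 1.4424 → 1.44
d₂ = d₁ − σ√T = 1.4424 − 0.2164 = 1.2260 → 1.23
Pr(exercise) under Q = N(d₂) = 0.8907

0.8907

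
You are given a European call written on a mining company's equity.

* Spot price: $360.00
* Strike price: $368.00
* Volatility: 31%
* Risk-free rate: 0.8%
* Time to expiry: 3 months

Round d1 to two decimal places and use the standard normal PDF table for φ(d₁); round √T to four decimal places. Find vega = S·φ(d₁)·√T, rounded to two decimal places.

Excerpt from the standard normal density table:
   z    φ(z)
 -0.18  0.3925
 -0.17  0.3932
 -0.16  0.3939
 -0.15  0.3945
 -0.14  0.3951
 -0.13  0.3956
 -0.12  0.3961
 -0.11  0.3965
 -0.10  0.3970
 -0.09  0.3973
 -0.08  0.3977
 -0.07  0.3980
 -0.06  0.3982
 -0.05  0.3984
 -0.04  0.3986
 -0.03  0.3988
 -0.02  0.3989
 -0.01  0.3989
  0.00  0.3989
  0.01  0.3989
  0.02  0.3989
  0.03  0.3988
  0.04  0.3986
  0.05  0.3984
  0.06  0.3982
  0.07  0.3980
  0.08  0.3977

σ√T = 0.31·√0.25 = 0.1550
d₁ = [ln(360/368) + (0.008 + 0.31²/2)·0.25] / 0.1550 = [-0.0220 + 0.0140] / 0.1550 = -0.0514 which rounds to -0.05
√T = √0.25 = 0.5000
φ(d₁) = φ(-0.05) = 0.3984
vega = S·φ(d₁)·√T = 360·0.3984·0.5000 = 71.7120
(The put has the same vega.)

71.71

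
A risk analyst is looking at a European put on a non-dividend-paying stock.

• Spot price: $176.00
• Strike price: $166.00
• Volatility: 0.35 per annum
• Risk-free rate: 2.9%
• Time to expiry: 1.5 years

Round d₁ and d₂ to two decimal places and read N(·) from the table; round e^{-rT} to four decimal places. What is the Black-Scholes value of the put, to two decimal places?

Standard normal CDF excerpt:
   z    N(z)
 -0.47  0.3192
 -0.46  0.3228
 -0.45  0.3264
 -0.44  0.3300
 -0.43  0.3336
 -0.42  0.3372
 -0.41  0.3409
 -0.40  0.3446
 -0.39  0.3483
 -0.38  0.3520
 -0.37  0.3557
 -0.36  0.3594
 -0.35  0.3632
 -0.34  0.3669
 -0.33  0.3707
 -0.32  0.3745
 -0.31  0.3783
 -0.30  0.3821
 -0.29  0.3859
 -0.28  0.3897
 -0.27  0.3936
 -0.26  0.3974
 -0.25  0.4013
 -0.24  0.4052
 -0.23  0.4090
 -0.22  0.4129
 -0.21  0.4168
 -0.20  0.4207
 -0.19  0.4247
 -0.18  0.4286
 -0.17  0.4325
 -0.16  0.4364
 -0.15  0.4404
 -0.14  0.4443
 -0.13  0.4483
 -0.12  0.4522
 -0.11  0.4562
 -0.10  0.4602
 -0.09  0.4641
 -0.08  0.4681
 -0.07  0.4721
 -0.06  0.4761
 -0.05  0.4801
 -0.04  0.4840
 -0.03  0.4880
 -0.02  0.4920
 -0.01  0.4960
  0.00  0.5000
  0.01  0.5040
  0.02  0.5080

$20.75

σ√T = 0.35 × 1.2247 = 0.4287
d₁ = [ln(176/166) + (0.029 + ½·0.35²)·1.5] / (σ√T) = (0.0585 + 0.1354) / 0.4287 = 0.4523 → 0.45
d₂ = 0.4523 − 0.4287 = 0.0236 → 0.02
exp(−rT) = exp(−0.029·1.5) = 0.9574
N(−d₂) = N(-0.02) = 0.4920;  N(−d₁) = N(-0.45) = 0.3264
P = 166·0.9574·0.4920 − 176·0.3264 = 78.1928 − 57.4464 = 20.7464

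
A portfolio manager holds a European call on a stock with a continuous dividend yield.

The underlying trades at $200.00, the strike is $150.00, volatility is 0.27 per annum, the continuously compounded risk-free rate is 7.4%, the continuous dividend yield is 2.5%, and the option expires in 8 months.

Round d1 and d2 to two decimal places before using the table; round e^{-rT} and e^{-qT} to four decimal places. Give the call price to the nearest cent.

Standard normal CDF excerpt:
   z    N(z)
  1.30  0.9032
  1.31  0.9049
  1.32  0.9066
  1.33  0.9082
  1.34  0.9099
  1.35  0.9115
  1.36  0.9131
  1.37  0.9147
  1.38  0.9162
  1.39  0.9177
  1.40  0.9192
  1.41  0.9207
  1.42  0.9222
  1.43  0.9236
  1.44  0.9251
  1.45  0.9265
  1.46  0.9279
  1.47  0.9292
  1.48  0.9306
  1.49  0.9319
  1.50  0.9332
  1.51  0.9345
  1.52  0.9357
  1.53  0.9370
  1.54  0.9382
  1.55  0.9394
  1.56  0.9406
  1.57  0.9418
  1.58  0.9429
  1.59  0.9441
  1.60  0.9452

σ√T = 0.27·√0.6667 = 0.2205
d₁ = [ln(200/150) + (0.074 − 0.025 + ½·0.27²)·0.6667] / (σ√T) = (0.2877 + 0.0570) / 0.2205 = 1.5634 → 1.56
d₂ = 1.5634 − 0.2205 = 1.3429 → 1.34
e^(−qT) = e^(−0.025·0.6667) = 0.9835;  e^(−rT) = e^(−0.074·0.6667) = 0.9519
N(d₁) = N(1.56) = 0.9406;  N(d₂) = N(1.34) = 0.9099
C = 200·0.9835·0.9406 − 150·0.9519·0.9099 = 185.0160 − 129.9201 = 55.0959

$55.10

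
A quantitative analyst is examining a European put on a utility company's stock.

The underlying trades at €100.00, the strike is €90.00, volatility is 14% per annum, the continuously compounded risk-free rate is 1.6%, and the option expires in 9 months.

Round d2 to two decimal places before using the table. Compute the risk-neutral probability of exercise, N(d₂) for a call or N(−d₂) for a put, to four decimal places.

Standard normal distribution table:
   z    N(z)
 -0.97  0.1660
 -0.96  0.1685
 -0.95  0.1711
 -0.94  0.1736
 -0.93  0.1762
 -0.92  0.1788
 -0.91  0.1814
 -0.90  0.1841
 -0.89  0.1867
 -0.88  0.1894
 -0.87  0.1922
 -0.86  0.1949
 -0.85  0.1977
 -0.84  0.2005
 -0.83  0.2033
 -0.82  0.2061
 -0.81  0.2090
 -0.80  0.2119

0.1814

σ√T = 0.14 × 0.8660 = 0.1212
d₁ = [ln(100/90) + (0.016 + ½·0.14²)·0.75] / (σ√T) = (0.1054 + 0.0194) / 0.1212 = 1.0286 ≈ 1.03
d₂ = 1.0286 − 0.1212 = 0.9074 ≈ 0.91
Pr(exercise) under Q = N(−d₂) = N(-0.91) = 0.1814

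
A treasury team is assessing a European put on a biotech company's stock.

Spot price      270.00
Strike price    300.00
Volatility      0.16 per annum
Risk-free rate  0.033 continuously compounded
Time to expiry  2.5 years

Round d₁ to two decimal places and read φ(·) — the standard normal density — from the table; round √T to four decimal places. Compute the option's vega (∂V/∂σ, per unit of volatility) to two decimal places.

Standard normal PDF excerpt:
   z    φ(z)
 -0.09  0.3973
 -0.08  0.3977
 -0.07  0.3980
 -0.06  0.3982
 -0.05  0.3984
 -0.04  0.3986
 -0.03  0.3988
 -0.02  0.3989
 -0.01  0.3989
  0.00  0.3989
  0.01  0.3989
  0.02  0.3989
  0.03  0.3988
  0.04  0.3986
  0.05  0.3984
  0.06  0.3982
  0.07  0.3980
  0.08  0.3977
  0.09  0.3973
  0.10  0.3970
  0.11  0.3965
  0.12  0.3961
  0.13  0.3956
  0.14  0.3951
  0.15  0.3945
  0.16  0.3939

σ√T = 0.16·√2.5 = 0.2530
d₁ = [ln(270/300) + (0.033 + ½·0.16²)·2.5] / (σ√T) = (-0.1054 + 0.1145) / 0.2530 = 0.0361 → 0.04
√T = √2.5 = 1.5811
φ(d₁) = φ(0.04) = 0.3986
vega = S·φ(d₁)·√T = 270·0.3986·1.5811 = 170.1611
(Call and put vega coincide under Black-Scholes.)

170.16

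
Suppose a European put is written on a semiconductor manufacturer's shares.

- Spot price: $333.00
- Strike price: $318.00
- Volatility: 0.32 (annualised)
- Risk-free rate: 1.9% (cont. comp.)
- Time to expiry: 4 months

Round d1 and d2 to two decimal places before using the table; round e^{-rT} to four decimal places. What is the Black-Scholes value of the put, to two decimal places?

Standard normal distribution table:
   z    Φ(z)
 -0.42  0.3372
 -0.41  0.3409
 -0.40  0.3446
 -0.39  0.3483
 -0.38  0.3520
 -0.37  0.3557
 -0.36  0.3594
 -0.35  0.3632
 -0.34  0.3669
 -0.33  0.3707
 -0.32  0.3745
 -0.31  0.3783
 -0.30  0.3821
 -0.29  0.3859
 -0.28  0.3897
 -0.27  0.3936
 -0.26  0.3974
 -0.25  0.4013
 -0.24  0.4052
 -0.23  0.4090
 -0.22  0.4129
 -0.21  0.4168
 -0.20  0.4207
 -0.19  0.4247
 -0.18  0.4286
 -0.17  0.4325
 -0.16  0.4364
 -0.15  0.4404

$16.99

σ√T = 0.32·√0.3333 = 0.1848
ln(S/K) + (r + σ²/2)T = ln(333/318) + (0.019 + 0.32²/2)·0.3333 = 0.0461 + 0.0234 = 0.0695
d₁ = 0.0695 / 0.1848 = 0.3761 ≈ 0.38
d₂ = d₁ − σ√T = 0.3761 − 0.1848 = 0.1914 ≈ 0.19
e^(−rT) = e^(−0.019·0.3333) = 0.9937
N(−d₂) = N(-0.19) = 0.4247;  N(−d₁) = N(-0.38) = 0.3520
P = 318·0.9937·0.4247 − 333·0.3520 = 134.2038 − 117.2160 = 16.9878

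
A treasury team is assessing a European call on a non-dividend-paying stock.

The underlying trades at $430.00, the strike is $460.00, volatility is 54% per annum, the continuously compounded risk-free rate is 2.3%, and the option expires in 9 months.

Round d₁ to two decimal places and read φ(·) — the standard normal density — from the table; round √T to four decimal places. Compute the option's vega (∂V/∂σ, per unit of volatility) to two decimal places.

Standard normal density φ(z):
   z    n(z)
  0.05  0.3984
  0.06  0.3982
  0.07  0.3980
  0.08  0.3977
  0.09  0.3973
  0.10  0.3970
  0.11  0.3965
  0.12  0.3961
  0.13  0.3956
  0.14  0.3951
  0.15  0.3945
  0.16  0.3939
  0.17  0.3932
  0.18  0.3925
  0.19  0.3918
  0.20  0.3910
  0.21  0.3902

147.31

σ√T = 0.54 × 0.8660 = 0.4677
ln(S/K) + (r + σ²/2)T = ln(430/460) + (0.023 + 0.54²/2)·0.75 = -0.0674 + 0.1266 = 0.0592
d₁ = 0.0592 / 0.4677 = 0.1265 ≈ 0.13
√T = √0.75 = 0.8660
φ(d₁) = φ(0.13) = 0.3956
vega = S·φ(d₁)·√T = 430·0.3956·0.8660 = 147.3135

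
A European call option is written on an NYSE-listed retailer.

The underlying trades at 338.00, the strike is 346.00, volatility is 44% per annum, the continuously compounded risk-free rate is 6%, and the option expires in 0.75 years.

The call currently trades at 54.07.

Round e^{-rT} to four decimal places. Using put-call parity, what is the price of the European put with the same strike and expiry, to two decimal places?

exp(−rT) = exp(−0.06·0.75) = 0.9560
Put-call parity: C − P = S − K·e^(−rT) = 338 − 346·0.9560 = 338 − 330.7760 = 7.2240
P = C − (C − P) = 54.07 − (7.2240) = 46.8460

46.85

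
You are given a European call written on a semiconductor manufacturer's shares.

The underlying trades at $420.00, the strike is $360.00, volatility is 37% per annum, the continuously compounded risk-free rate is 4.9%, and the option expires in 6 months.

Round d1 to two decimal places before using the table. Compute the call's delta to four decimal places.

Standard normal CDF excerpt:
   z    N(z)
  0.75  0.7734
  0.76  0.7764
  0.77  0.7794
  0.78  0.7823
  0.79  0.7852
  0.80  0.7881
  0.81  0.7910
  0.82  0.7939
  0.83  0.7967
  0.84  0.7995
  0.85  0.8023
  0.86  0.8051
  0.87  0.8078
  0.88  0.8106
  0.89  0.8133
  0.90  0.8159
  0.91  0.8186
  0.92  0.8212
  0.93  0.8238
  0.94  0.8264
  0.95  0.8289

σ√T = 0.37·√0.5 = 0.2616
d₁ = [ln(420/360) + (0.049 + 0.37²/2)·0.5] / 0.2616 = [0.1542 + 0.0587] / 0.2616 = 0.8137 ⇒ 0.81
N(d₁) = N(0.81) = 0.7910
Δ_call = N(d₁) = 0.7910

0.7910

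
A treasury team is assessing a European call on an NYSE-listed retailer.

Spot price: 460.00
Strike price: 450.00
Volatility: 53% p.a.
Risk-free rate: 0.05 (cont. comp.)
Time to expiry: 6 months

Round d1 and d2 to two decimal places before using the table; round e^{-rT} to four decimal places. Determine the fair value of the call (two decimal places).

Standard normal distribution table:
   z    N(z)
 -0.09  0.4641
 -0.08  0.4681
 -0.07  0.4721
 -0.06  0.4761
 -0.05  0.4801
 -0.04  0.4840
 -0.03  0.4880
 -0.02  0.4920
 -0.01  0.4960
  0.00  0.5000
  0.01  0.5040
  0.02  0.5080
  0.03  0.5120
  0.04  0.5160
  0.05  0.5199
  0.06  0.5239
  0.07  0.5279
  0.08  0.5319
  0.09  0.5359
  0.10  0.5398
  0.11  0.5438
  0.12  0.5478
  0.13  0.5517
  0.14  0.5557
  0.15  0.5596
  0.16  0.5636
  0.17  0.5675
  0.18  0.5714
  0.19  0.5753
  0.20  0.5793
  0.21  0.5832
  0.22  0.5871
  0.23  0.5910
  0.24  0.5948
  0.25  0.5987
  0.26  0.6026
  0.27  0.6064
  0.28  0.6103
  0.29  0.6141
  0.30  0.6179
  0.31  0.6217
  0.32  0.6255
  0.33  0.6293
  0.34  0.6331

σ√T = 0.53·√0.5 = 0.3748
d₁ = [ln(460/450) + (0.05 + 0.53²/2)·0.5] / 0.3748 = [0.0220 + 0.0952] / 0.3748 = 0.3127 → 0.31
d₂ = d₁ − σ√T = 0.3127 − 0.3748 = -0.0620 → -0.06
e^(−rT) = e^(−0.05·0.5) = 0.9753
C = 460·N(0.31) − 450·0.9753·N(-0.06) = 460·0.6217 − 450·0.9753·0.4761 = 285.9820 − 208.9531 = 77.0289

77.03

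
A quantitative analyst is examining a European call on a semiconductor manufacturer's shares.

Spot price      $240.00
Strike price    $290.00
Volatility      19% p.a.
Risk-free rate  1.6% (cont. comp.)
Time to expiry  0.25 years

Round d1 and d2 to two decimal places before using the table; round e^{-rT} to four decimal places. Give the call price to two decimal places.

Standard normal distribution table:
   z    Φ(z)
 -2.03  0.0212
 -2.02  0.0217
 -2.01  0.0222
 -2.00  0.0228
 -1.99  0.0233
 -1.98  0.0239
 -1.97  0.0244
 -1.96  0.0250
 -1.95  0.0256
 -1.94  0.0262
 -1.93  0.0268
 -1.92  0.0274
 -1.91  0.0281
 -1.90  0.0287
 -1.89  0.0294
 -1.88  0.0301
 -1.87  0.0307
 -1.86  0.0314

T = 0.25;  σ√T = 0.0950
d₁ = [ln(240/290) + (0.016 + 0.19²/2)·0.25] / 0.0950 = [-0.1892 + 0.0085] / 0.0950 = -1.9024 which rounds to -1.90
d₂ = d₁ − σ√T = -1.9024 − 0.0950 = -1.9974 which rounds to -2.00
e^(−rT) = e^(−0.016·0.25) = 0.9960
N(d₁) = N(-1.90) = 0.0287;  N(d₂) = N(-2.00) = 0.0228
C = 240·0.0287 − 290·0.9960·0.0228 = 6.8880 − 6.5856 = 0.3024

$0.30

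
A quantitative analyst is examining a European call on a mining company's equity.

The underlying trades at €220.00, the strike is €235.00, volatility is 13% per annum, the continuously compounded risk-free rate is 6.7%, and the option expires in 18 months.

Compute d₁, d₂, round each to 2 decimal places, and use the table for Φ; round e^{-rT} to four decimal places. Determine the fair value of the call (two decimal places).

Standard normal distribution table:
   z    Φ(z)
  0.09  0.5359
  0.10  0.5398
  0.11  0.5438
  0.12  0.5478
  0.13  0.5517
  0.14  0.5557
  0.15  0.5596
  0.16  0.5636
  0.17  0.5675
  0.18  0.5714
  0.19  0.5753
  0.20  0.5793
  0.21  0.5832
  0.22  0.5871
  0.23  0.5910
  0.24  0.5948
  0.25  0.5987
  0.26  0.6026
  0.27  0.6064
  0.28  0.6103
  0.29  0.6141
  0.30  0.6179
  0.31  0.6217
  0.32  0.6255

€17.83

σ√T = 0.13·√1.5 = 0.1592
d₁ = [ln(220/235) + (0.067 + ½·0.13²)·1.5] / (σ√T) = (-0.0660 + 0.1132) / 0.1592 = 0.2966 → 0.30
d₂ = 0.2966 − 0.1592 = 0.1373 → 0.14
exp(−rT) = exp(−0.067·1.5) = 0.9044
C = 220·N(0.30) − 235·0.9044·N(0.14) = 220·0.6179 − 235·0.9044·0.5557 = 135.9380 − 118.1051 = 17.8329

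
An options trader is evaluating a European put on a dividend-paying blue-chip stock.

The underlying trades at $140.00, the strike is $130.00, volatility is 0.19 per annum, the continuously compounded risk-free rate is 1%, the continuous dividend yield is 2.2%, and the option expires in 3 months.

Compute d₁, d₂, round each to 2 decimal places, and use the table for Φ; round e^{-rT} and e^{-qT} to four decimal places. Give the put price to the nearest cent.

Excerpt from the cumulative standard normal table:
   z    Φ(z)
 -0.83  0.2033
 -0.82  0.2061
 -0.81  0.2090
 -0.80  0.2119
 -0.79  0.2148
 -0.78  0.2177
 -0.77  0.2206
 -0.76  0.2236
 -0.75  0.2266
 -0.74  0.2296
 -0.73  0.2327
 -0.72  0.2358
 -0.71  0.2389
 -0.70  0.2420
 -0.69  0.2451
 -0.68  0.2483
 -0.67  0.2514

$1.88

T = 0.25;  σ√T = 0.0950
d₁ = [ln(140/130) + (0.01 − 0.022 + ½·0.19²)·0.25] / (σ√T) = (0.0741 + 0.0015) / 0.0950 = 0.7960 ⇒ 0.80
d₂ = 0.7960 − 0.0950 = 0.7010 ⇒ 0.70
e^(−qT) = e^(−0.022·0.25) = 0.9945;  e^(−rT) = e^(−0.01·0.25) = 0.9975
N(−d₂) = N(-0.70) = 0.2420;  N(−d₁) = N(-0.80) = 0.2119
P = 130·0.9975·0.2420 − 140·0.9945·0.2119 = 31.3814 − 29.5028 = 1.8785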